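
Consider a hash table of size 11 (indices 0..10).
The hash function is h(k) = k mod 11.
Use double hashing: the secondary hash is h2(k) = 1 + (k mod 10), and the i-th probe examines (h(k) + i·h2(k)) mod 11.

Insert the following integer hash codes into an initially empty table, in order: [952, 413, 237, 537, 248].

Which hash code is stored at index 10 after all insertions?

952: h=6 -> slot 6
413: h=6, h2=4, probe 6,10 -> slot 10
237: h=6, h2=8, probe 6,3 -> slot 3
537: h=9 -> slot 9
248: h=6, h2=9, probe 6,4 -> slot 4
Table: [—, —, —, 237, 248, —, 952, —, —, 537, 413]

413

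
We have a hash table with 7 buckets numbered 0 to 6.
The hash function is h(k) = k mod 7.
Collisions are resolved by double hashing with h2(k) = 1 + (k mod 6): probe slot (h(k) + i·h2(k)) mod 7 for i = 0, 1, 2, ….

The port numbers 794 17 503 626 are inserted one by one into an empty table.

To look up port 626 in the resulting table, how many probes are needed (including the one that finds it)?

Insert 794: h=3, slot 3 empty → index 3.
Insert 17: h=3, h2=6, slot 3 occupied → index 2.
Insert 503: h=6, slot 6 empty → index 6.
Insert 626: h=3, h2=3, slots 3,6,2 occupied → index 5.
Table: [-, -, 17, 794, -, 626, 503]
Lookup 626: h=3, h2=3, probe 3,6,2,5 → found at 5.

4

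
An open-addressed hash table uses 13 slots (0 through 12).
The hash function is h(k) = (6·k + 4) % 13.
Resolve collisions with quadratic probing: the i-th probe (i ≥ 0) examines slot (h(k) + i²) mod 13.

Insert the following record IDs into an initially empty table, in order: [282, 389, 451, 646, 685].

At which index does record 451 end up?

7

Insert 282: h=6, slot 6 empty -> index 6.
Insert 389: h=11, slot 11 empty -> index 11.
Insert 451: h=6, slot 6 occupied -> index 7.
Insert 646: h=6, slots 6,7 occupied -> index 10.
Insert 685: h=6, slots 6,7,10 occupied -> index 2.
Table: [∅, ∅, 685, ∅, ∅, ∅, 282, 451, ∅, ∅, 646, 389, ∅]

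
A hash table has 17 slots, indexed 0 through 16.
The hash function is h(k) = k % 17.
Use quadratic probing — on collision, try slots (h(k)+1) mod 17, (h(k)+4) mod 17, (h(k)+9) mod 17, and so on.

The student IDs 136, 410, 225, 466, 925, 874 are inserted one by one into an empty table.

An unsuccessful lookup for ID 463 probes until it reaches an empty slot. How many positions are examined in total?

2

136 hashes to 0; slot 0 is free → place at 0.
410 hashes to 2; slot 2 is free → place at 2.
225 hashes to 4; slot 4 is free → place at 4.
466 hashes to 7; slot 7 is free → place at 7.
925 hashes to 7; 7 taken → place at 8.
874 hashes to 7; 7,8 taken → place at 11.
Table: [136, —, 410, —, 225, —, —, 466, 925, —, —, 874, —, —, —, —, —]
Lookup 463: h=4, probe 4,5 → slot 5 empty, not found.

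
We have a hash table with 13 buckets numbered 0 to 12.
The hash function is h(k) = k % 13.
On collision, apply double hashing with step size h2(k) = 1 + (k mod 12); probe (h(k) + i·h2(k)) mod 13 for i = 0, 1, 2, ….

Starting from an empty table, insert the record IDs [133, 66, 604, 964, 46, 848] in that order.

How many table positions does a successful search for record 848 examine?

2

133: h=3 -> slot 3
66: h=1 -> slot 1
604: h=6 -> slot 6
964: h=2 -> slot 2
46: h=7 -> slot 7
848: h=3, h2=9, probe 3,12 -> slot 12
Table: [_, 66, 964, 133, _, _, 604, 46, _, _, _, _, 848]
Lookup 848: h=3, h2=9, probe 3,12 → found at 12.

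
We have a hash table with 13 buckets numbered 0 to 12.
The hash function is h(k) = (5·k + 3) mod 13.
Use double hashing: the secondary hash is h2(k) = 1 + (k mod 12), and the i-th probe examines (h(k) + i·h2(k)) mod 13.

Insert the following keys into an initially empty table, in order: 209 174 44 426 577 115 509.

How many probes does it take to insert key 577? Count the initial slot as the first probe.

2

209: h=8 => slot 8
174: h=2 => slot 2
44: h=2, h2=9, probe 2,11 => slot 11
426: h=1 => slot 1
577: h=2, h2=2, probe 2,4 => slot 4
115: h=6 => slot 6
509: h=0 => slot 0
Table: [509, 426, 174, ∅, 577, ∅, 115, ∅, 209, ∅, ∅, 44, ∅]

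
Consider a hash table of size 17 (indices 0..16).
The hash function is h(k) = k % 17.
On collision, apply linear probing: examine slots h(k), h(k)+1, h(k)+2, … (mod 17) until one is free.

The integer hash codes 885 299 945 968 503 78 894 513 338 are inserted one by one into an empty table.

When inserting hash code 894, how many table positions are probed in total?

5

885 hashes to 1; slot 1 is free → place at 1.
299 hashes to 10; slot 10 is free → place at 10.
945 hashes to 10; 10 taken → place at 11.
968 hashes to 16; slot 16 is free → place at 16.
503 hashes to 10; 10,11 taken → place at 12.
78 hashes to 10; 10,11,12 taken → place at 13.
894 hashes to 10; 10,11,12,13 taken → place at 14.
513 hashes to 3; slot 3 is free → place at 3.
338 hashes to 15; slot 15 is free → place at 15.
Table: [∅, 885, ∅, 513, ∅, ∅, ∅, ∅, ∅, ∅, 299, 945, 503, 78, 894, 338, 968]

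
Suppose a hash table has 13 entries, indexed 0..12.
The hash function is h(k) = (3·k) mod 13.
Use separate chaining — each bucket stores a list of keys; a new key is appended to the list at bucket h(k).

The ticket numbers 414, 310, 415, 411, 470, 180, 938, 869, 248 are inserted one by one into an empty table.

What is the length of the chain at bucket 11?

1

Insert 414: h=7, bucket 7 empty → new chain.
Insert 310: h=7, bucket 7 nonempty → append to chain.
Insert 415: h=10, bucket 10 empty → new chain.
Insert 411: h=11, bucket 11 empty → new chain.
Insert 470: h=6, bucket 6 empty → new chain.
Insert 180: h=7, bucket 7 nonempty → append to chain.
Insert 938: h=6, bucket 6 nonempty → append to chain.
Insert 869: h=7, bucket 7 nonempty → append to chain.
Insert 248: h=3, bucket 3 empty → new chain.
Final buckets:
0: ∅
1: ∅
2: ∅
3: 248
4: ∅
5: ∅
6: 470 -> 938
7: 414 -> 310 -> 180 -> 869
8: ∅
9: ∅
10: 415
11: 411
12: ∅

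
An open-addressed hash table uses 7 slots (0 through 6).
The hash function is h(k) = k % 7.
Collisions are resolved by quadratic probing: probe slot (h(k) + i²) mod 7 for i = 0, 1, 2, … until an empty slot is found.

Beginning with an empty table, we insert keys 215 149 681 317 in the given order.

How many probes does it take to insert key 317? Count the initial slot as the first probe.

3

Insert 215: h=5, slot 5 empty -> index 5.
Insert 149: h=2, slot 2 empty -> index 2.
Insert 681: h=2, slot 2 occupied -> index 3.
Insert 317: h=2, slots 2,3 occupied -> index 6.
Table: [., ., 149, 681, ., 215, 317]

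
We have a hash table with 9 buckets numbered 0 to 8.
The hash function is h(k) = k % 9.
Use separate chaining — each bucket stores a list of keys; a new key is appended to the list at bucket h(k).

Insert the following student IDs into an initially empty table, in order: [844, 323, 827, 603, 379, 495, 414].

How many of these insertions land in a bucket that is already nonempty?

3

Insert 844: h=7, bucket 7 empty → new chain.
Insert 323: h=8, bucket 8 empty → new chain.
Insert 827: h=8, bucket 8 nonempty → append to chain.
Insert 603: h=0, bucket 0 empty → new chain.
Insert 379: h=1, bucket 1 empty → new chain.
Insert 495: h=0, bucket 0 nonempty → append to chain.
Insert 414: h=0, bucket 0 nonempty → append to chain.
Final buckets:
0: 603 -> 495 -> 414
1: 379
2: -
3: -
4: -
5: -
6: -
7: 844
8: 323 -> 827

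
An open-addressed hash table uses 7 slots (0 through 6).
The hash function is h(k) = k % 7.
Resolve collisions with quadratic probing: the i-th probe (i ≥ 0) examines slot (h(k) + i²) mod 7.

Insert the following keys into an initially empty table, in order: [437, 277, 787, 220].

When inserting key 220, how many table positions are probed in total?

437 hashes to 3; slot 3 is free → place at 3.
277 hashes to 4; slot 4 is free → place at 4.
787 hashes to 3; 3,4 taken → place at 0.
220 hashes to 3; 3,4,0 taken → place at 5.
Table: [787, ∅, ∅, 437, 277, 220, ∅]

4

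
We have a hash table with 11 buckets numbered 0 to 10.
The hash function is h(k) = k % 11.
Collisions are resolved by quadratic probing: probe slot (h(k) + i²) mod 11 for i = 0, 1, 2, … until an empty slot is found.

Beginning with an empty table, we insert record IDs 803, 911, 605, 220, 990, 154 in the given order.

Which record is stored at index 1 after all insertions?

605

803 hashes to 0; slot 0 is free => place at 0.
911 hashes to 9; slot 9 is free => place at 9.
605 hashes to 0; 0 taken => place at 1.
220 hashes to 0; 0,1 taken => place at 4.
990 hashes to 0; 0,1,4,9 taken => place at 5.
154 hashes to 0; 0,1,4,9,5 taken => place at 3.
Table: [803, 605, ., 154, 220, 990, ., ., ., 911, .]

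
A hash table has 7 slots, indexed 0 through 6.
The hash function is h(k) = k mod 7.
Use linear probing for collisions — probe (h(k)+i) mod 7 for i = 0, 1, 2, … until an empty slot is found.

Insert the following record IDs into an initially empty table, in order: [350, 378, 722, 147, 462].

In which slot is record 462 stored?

4

350 hashes to 0; slot 0 is free -> place at 0.
378 hashes to 0; 0 taken -> place at 1.
722 hashes to 1; 1 taken -> place at 2.
147 hashes to 0; 0,1,2 taken -> place at 3.
462 hashes to 0; 0,1,2,3 taken -> place at 4.
Table: [350, 378, 722, 147, 462, ., .]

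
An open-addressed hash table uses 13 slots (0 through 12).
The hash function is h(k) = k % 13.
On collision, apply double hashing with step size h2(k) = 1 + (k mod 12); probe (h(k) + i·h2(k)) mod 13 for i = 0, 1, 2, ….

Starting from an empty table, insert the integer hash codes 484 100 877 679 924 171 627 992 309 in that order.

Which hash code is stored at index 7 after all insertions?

484 hashes to 3; slot 3 is free -> place at 3.
100 hashes to 9; slot 9 is free -> place at 9.
877 hashes to 6; slot 6 is free -> place at 6.
679 hashes to 3, h2=8; 3 taken -> place at 11.
924 hashes to 1; slot 1 is free -> place at 1.
171 hashes to 2; slot 2 is free -> place at 2.
627 hashes to 3, h2=4; 3 taken -> place at 7.
992 hashes to 4; slot 4 is free -> place at 4.
309 hashes to 10; slot 10 is free -> place at 10.
Table: [∅, 924, 171, 484, 992, ∅, 877, 627, ∅, 100, 309, 679, ∅]

627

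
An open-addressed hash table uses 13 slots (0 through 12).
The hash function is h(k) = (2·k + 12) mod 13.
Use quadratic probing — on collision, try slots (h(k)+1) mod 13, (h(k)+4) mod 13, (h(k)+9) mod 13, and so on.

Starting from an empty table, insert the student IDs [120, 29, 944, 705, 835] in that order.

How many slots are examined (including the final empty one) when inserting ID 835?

120: h=5 => slot 5
29: h=5, probe 5,6 => slot 6
944: h=2 => slot 2
705: h=5, probe 5,6,9 => slot 9
835: h=5, probe 5,6,9,1 => slot 1
Table: [∅, 835, 944, ∅, ∅, 120, 29, ∅, ∅, 705, ∅, ∅, ∅]

4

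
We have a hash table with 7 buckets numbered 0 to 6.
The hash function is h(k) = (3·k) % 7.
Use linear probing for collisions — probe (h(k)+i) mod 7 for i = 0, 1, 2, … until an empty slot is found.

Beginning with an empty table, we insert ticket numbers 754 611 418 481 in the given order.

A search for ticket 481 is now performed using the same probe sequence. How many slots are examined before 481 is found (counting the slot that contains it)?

3

Insert 754: h=1, slot 1 empty => index 1.
Insert 611: h=6, slot 6 empty => index 6.
Insert 418: h=1, slot 1 occupied => index 2.
Insert 481: h=1, slots 1,2 occupied => index 3.
Table: [—, 754, 418, 481, —, —, 611]
Lookup 481: h=1, probe 1,2,3 → found at 3.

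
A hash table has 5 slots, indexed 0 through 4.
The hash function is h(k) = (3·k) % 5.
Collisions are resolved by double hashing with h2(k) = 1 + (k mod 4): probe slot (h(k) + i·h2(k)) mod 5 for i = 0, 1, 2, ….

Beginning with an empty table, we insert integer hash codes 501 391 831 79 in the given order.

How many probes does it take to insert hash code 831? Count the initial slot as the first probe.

501: h=3 → slot 3
391: h=3, h2=4, probe 3,2 → slot 2
831: h=3, h2=4, probe 3,2,1 → slot 1
79: h=2, h2=4, probe 2,1,0 → slot 0
Table: [79, 831, 391, 501, .]

3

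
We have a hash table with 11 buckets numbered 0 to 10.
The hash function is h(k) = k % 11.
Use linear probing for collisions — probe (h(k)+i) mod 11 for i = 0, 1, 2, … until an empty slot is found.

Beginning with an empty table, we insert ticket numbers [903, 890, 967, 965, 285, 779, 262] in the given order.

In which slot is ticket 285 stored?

2

903 hashes to 1; slot 1 is free → place at 1.
890 hashes to 10; slot 10 is free → place at 10.
967 hashes to 10; 10 taken → place at 0.
965 hashes to 8; slot 8 is free → place at 8.
285 hashes to 10; 10,0,1 taken → place at 2.
779 hashes to 9; slot 9 is free → place at 9.
262 hashes to 9; 9,10,0,1,2 taken → place at 3.
Table: [967, 903, 285, 262, —, —, —, —, 965, 779, 890]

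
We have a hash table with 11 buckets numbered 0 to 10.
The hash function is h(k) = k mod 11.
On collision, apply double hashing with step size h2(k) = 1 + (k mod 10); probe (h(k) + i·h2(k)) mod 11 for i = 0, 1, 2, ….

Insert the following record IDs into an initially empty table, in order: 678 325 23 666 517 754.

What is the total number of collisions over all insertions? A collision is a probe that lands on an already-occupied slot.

Insert 678: h=7, slot 7 empty → index 7.
Insert 325: h=6, slot 6 empty → index 6.
Insert 23: h=1, slot 1 empty → index 1.
Insert 666: h=6, h2=7, slot 6 occupied → index 2.
Insert 517: h=0, slot 0 empty → index 0.
Insert 754: h=6, h2=5, slots 6,0 occupied → index 5.
Table: [517, 23, 666, ∅, ∅, 754, 325, 678, ∅, ∅, ∅]

3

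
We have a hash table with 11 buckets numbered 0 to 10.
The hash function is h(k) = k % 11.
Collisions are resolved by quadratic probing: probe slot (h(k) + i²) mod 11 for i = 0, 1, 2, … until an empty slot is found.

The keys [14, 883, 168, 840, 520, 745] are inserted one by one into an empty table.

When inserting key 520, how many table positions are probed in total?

4

14 hashes to 3; slot 3 is free -> place at 3.
883 hashes to 3; 3 taken -> place at 4.
168 hashes to 3; 3,4 taken -> place at 7.
840 hashes to 4; 4 taken -> place at 5.
520 hashes to 3; 3,4,7 taken -> place at 1.
745 hashes to 8; slot 8 is free -> place at 8.
Table: [∅, 520, ∅, 14, 883, 840, ∅, 168, 745, ∅, ∅]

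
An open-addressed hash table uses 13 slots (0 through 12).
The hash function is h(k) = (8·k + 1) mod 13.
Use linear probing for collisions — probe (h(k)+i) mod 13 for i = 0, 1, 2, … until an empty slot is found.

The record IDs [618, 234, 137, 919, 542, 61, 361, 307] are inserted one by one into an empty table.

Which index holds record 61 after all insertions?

10

618 hashes to 5; slot 5 is free -> place at 5.
234 hashes to 1; slot 1 is free -> place at 1.
137 hashes to 5; 5 taken -> place at 6.
919 hashes to 8; slot 8 is free -> place at 8.
542 hashes to 8; 8 taken -> place at 9.
61 hashes to 8; 8,9 taken -> place at 10.
361 hashes to 3; slot 3 is free -> place at 3.
307 hashes to 0; slot 0 is free -> place at 0.
Table: [307, 234, ∅, 361, ∅, 618, 137, ∅, 919, 542, 61, ∅, ∅]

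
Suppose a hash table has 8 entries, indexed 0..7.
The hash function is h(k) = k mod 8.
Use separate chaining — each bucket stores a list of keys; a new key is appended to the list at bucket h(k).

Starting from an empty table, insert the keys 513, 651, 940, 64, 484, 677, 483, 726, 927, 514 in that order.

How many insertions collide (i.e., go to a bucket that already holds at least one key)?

513 → bucket 1
651 → bucket 3
940 → bucket 4
64 → bucket 0
484 → bucket 4 (collision)
677 → bucket 5
483 → bucket 3 (collision)
726 → bucket 6
927 → bucket 7
514 → bucket 2
Final buckets:
0: 64
1: 513
2: 514
3: 651 -> 483
4: 940 -> 484
5: 677
6: 726
7: 927

2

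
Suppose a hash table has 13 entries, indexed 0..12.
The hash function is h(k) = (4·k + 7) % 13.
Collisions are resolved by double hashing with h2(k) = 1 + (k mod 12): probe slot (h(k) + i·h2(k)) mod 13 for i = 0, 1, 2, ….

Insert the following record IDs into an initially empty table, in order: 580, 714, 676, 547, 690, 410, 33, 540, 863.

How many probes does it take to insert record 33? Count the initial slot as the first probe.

2

580 hashes to 0; slot 0 is free -> place at 0.
714 hashes to 3; slot 3 is free -> place at 3.
676 hashes to 7; slot 7 is free -> place at 7.
547 hashes to 11; slot 11 is free -> place at 11.
690 hashes to 11, h2=7; 11 taken -> place at 5.
410 hashes to 9; slot 9 is free -> place at 9.
33 hashes to 9, h2=10; 9 taken -> place at 6.
540 hashes to 9, h2=1; 9 taken -> place at 10.
863 hashes to 1; slot 1 is free -> place at 1.
Table: [580, 863, ., 714, ., 690, 33, 676, ., 410, 540, 547, .]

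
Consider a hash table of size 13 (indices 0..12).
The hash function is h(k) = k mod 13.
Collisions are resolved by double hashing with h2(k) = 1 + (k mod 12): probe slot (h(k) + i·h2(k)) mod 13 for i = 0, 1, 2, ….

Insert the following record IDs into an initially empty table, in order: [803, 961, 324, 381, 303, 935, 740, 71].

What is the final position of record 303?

803: h=10 -> slot 10
961: h=12 -> slot 12
324: h=12, h2=1, probe 12,0 -> slot 0
381: h=4 -> slot 4
303: h=4, h2=4, probe 4,8 -> slot 8
935: h=12, h2=12, probe 12,11 -> slot 11
740: h=12, h2=9, probe 12,8,4,0,9 -> slot 9
71: h=6 -> slot 6
Table: [324, —, —, —, 381, —, 71, —, 303, 740, 803, 935, 961]

8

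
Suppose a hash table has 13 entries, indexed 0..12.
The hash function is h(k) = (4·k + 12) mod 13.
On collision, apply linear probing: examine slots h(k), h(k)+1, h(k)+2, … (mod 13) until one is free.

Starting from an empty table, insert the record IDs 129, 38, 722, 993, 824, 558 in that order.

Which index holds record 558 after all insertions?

Insert 129: h=8, slot 8 empty -> index 8.
Insert 38: h=8, slot 8 occupied -> index 9.
Insert 722: h=1, slot 1 empty -> index 1.
Insert 993: h=6, slot 6 empty -> index 6.
Insert 824: h=6, slot 6 occupied -> index 7.
Insert 558: h=8, slots 8,9 occupied -> index 10.
Table: [_, 722, _, _, _, _, 993, 824, 129, 38, 558, _, _]

10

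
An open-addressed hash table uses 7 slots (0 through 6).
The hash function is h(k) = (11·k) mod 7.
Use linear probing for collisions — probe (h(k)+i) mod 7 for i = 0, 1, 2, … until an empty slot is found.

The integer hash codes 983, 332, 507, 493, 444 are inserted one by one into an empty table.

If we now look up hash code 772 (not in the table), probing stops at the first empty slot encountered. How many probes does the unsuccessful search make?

3

983: h=5 → slot 5
332: h=5, probe 5,6 → slot 6
507: h=5, probe 5,6,0 → slot 0
493: h=5, probe 5,6,0,1 → slot 1
444: h=5, probe 5,6,0,1,2 → slot 2
Table: [507, 493, 444, —, —, 983, 332]
Lookup 772: h=1, probe 1,2,3 → slot 3 empty, not found.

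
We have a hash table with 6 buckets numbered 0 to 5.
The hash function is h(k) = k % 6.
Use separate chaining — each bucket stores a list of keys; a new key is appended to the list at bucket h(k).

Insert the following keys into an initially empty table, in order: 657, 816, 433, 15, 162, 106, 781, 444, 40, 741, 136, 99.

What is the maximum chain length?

4

Insert 657: h=3, bucket 3 empty -> new chain.
Insert 816: h=0, bucket 0 empty -> new chain.
Insert 433: h=1, bucket 1 empty -> new chain.
Insert 15: h=3, bucket 3 nonempty -> append to chain.
Insert 162: h=0, bucket 0 nonempty -> append to chain.
Insert 106: h=4, bucket 4 empty -> new chain.
Insert 781: h=1, bucket 1 nonempty -> append to chain.
Insert 444: h=0, bucket 0 nonempty -> append to chain.
Insert 40: h=4, bucket 4 nonempty -> append to chain.
Insert 741: h=3, bucket 3 nonempty -> append to chain.
Insert 136: h=4, bucket 4 nonempty -> append to chain.
Insert 99: h=3, bucket 3 nonempty -> append to chain.
Final buckets:
0: 816 -> 162 -> 444
1: 433 -> 781
2: _
3: 657 -> 15 -> 741 -> 99
4: 106 -> 40 -> 136
5: _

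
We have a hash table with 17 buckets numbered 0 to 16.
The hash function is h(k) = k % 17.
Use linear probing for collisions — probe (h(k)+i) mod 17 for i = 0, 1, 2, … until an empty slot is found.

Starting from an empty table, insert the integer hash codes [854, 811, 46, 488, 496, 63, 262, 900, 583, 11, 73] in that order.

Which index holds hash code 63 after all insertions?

15

854: h=4 -> slot 4
811: h=12 -> slot 12
46: h=12, probe 12,13 -> slot 13
488: h=12, probe 12,13,14 -> slot 14
496: h=3 -> slot 3
63: h=12, probe 12,13,14,15 -> slot 15
262: h=7 -> slot 7
900: h=16 -> slot 16
583: h=5 -> slot 5
11: h=11 -> slot 11
73: h=5, probe 5,6 -> slot 6
Table: [—, —, —, 496, 854, 583, 73, 262, —, —, —, 11, 811, 46, 488, 63, 900]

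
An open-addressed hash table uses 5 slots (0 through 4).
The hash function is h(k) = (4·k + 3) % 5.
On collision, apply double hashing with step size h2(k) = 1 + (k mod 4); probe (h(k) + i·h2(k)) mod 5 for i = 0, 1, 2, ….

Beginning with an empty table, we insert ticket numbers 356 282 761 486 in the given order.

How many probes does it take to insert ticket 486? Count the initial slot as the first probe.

2

356 hashes to 2; slot 2 is free → place at 2.
282 hashes to 1; slot 1 is free → place at 1.
761 hashes to 2, h2=2; 2 taken → place at 4.
486 hashes to 2, h2=3; 2 taken → place at 0.
Table: [486, 282, 356, _, 761]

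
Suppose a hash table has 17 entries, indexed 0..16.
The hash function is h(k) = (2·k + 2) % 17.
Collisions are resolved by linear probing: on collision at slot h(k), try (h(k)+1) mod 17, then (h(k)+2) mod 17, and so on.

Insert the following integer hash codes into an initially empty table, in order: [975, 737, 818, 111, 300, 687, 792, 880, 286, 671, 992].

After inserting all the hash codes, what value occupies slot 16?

687

975 hashes to 14; slot 14 is free → place at 14.
737 hashes to 14; 14 taken → place at 15.
818 hashes to 6; slot 6 is free → place at 6.
111 hashes to 3; slot 3 is free → place at 3.
300 hashes to 7; slot 7 is free → place at 7.
687 hashes to 16; slot 16 is free → place at 16.
792 hashes to 5; slot 5 is free → place at 5.
880 hashes to 11; slot 11 is free → place at 11.
286 hashes to 13; slot 13 is free → place at 13.
671 hashes to 1; slot 1 is free → place at 1.
992 hashes to 14; 14,15,16 taken → place at 0.
Table: [992, 671, -, 111, -, 792, 818, 300, -, -, -, 880, -, 286, 975, 737, 687]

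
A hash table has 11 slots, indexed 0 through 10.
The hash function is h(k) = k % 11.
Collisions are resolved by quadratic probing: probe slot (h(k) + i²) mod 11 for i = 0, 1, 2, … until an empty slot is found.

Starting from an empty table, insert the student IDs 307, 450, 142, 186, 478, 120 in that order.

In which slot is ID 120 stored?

Insert 307: h=10, slot 10 empty → index 10.
Insert 450: h=10, slot 10 occupied → index 0.
Insert 142: h=10, slots 10,0 occupied → index 3.
Insert 186: h=10, slots 10,0,3 occupied → index 8.
Insert 478: h=5, slot 5 empty → index 5.
Insert 120: h=10, slots 10,0,3,8 occupied → index 4.
Table: [450, _, _, 142, 120, 478, _, _, 186, _, 307]

4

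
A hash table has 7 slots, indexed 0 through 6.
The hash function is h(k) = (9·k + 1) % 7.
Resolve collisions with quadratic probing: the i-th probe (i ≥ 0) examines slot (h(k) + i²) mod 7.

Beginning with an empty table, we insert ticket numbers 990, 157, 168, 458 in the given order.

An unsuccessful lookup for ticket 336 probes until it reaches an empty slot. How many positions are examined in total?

3

990: h=0 → slot 0
157: h=0, probe 0,1 → slot 1
168: h=1, probe 1,2 → slot 2
458: h=0, probe 0,1,4 → slot 4
Table: [990, 157, 168, —, 458, —, —]
Lookup 336: h=1, probe 1,2,5 → slot 5 empty, not found.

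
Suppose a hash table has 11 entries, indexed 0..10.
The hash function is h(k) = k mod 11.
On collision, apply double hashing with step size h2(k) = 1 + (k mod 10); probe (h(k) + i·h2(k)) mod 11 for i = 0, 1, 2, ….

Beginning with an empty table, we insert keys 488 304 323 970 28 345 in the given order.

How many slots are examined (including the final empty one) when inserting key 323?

488 hashes to 4; slot 4 is free => place at 4.
304 hashes to 7; slot 7 is free => place at 7.
323 hashes to 4, h2=4; 4 taken => place at 8.
970 hashes to 2; slot 2 is free => place at 2.
28 hashes to 6; slot 6 is free => place at 6.
345 hashes to 4, h2=6; 4 taken => place at 10.
Table: [_, _, 970, _, 488, _, 28, 304, 323, _, 345]

2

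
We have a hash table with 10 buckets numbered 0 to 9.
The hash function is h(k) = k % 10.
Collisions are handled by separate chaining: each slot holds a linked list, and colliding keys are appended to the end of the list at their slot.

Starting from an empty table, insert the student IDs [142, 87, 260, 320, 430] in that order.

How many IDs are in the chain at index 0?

3

Insert 142: h=2, bucket 2 empty → new chain.
Insert 87: h=7, bucket 7 empty → new chain.
Insert 260: h=0, bucket 0 empty → new chain.
Insert 320: h=0, bucket 0 nonempty → append to chain.
Insert 430: h=0, bucket 0 nonempty → append to chain.
Final buckets:
0: 260 -> 320 -> 430
1: -
2: 142
3: -
4: -
5: -
6: -
7: 87
8: -
9: -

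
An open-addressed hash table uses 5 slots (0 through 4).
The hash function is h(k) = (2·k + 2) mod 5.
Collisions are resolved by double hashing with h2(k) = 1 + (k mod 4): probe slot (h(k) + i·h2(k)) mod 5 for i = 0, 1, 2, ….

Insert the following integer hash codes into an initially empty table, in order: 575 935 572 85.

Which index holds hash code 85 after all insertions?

4

Insert 575: h=2, slot 2 empty -> index 2.
Insert 935: h=2, h2=4, slot 2 occupied -> index 1.
Insert 572: h=1, h2=1, slots 1,2 occupied -> index 3.
Insert 85: h=2, h2=2, slot 2 occupied -> index 4.
Table: [_, 935, 575, 572, 85]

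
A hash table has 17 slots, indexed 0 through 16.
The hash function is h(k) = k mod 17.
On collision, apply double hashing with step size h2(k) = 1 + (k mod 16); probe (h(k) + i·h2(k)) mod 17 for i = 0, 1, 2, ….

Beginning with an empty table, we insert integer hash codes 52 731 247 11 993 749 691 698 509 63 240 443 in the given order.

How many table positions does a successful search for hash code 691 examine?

3

52: h=1 -> slot 1
731: h=0 -> slot 0
247: h=9 -> slot 9
11: h=11 -> slot 11
993: h=7 -> slot 7
749: h=1, h2=14, probe 1,15 -> slot 15
691: h=11, h2=4, probe 11,15,2 -> slot 2
698: h=1, h2=11, probe 1,12 -> slot 12
509: h=16 -> slot 16
63: h=12, h2=16, probe 12,11,10 -> slot 10
240: h=2, h2=1, probe 2,3 -> slot 3
443: h=1, h2=12, probe 1,13 -> slot 13
Table: [731, 52, 691, 240, ., ., ., 993, ., 247, 63, 11, 698, 443, ., 749, 509]
Lookup 691: h=11, h2=4, probe 11,15,2 → found at 2.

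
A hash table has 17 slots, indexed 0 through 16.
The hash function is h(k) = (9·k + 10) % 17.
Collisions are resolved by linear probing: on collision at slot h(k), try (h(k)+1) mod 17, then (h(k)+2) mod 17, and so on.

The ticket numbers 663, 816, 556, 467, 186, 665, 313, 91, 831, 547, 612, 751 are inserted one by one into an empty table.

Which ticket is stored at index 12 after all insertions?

663: h=10 → slot 10
816: h=10, probe 10,11 → slot 11
556: h=16 → slot 16
467: h=14 → slot 14
186: h=1 → slot 1
665: h=11, probe 11,12 → slot 12
313: h=5 → slot 5
91: h=13 → slot 13
831: h=9 → slot 9
547: h=3 → slot 3
612: h=10, probe 10,11,12,13,14,15 → slot 15
751: h=3, probe 3,4 → slot 4
Table: [-, 186, -, 547, 751, 313, -, -, -, 831, 663, 816, 665, 91, 467, 612, 556]

665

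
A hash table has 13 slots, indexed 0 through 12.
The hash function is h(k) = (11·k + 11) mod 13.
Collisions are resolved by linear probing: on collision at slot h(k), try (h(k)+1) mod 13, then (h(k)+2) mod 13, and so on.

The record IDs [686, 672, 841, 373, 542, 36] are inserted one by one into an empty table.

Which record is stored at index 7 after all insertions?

841

686: h=4 → slot 4
672: h=6 → slot 6
841: h=6, probe 6,7 → slot 7
373: h=6, probe 6,7,8 → slot 8
542: h=6, probe 6,7,8,9 → slot 9
36: h=4, probe 4,5 → slot 5
Table: [—, —, —, —, 686, 36, 672, 841, 373, 542, —, —, —]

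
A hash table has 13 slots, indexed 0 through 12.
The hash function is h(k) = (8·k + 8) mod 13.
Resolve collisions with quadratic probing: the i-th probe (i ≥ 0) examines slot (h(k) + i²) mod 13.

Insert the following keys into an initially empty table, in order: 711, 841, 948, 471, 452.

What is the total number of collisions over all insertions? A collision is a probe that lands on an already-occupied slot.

711 hashes to 2; slot 2 is free -> place at 2.
841 hashes to 2; 2 taken -> place at 3.
948 hashes to 0; slot 0 is free -> place at 0.
471 hashes to 6; slot 6 is free -> place at 6.
452 hashes to 10; slot 10 is free -> place at 10.
Table: [948, -, 711, 841, -, -, 471, -, -, -, 452, -, -]

1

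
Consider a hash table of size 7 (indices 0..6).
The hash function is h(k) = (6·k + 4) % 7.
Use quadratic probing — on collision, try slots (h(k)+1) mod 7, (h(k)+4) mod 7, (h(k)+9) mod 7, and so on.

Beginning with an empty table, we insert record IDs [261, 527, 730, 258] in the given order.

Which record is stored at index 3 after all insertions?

527

261 hashes to 2; slot 2 is free -> place at 2.
527 hashes to 2; 2 taken -> place at 3.
730 hashes to 2; 2,3 taken -> place at 6.
258 hashes to 5; slot 5 is free -> place at 5.
Table: [., ., 261, 527, ., 258, 730]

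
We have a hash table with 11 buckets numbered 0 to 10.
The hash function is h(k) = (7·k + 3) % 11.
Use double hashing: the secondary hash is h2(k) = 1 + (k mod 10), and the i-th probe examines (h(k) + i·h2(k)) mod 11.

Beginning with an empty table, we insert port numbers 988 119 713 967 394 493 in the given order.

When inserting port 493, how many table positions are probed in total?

Insert 988: h=0, slot 0 empty → index 0.
Insert 119: h=0, h2=10, slot 0 occupied → index 10.
Insert 713: h=0, h2=4, slot 0 occupied → index 4.
Insert 967: h=7, slot 7 empty → index 7.
Insert 394: h=0, h2=5, slot 0 occupied → index 5.
Insert 493: h=0, h2=4, slots 0,4 occupied → index 8.
Table: [988, _, _, _, 713, 394, _, 967, 493, _, 119]

3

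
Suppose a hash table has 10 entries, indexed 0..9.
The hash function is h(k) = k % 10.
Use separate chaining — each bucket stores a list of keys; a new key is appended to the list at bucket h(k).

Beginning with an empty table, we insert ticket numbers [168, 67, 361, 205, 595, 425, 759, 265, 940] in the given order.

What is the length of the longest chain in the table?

Insert 168: h=8, bucket 8 empty → new chain.
Insert 67: h=7, bucket 7 empty → new chain.
Insert 361: h=1, bucket 1 empty → new chain.
Insert 205: h=5, bucket 5 empty → new chain.
Insert 595: h=5, bucket 5 nonempty → append to chain.
Insert 425: h=5, bucket 5 nonempty → append to chain.
Insert 759: h=9, bucket 9 empty → new chain.
Insert 265: h=5, bucket 5 nonempty → append to chain.
Insert 940: h=0, bucket 0 empty → new chain.
Final buckets:
0: 940
1: 361
2: _
3: _
4: _
5: 205 -> 595 -> 425 -> 265
6: _
7: 67
8: 168
9: 759

4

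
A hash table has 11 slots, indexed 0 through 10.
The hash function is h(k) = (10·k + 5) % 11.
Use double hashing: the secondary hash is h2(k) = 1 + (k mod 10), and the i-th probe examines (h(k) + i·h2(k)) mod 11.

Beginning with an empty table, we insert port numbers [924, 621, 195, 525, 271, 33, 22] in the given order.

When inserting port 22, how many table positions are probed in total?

5

924: h=5 → slot 5
621: h=0 → slot 0
195: h=8 → slot 8
525: h=8, h2=6, probe 8,3 → slot 3
271: h=9 → slot 9
33: h=5, h2=4, probe 5,9,2 → slot 2
22: h=5, h2=3, probe 5,8,0,3,6 → slot 6
Table: [621, -, 33, 525, -, 924, 22, -, 195, 271, -]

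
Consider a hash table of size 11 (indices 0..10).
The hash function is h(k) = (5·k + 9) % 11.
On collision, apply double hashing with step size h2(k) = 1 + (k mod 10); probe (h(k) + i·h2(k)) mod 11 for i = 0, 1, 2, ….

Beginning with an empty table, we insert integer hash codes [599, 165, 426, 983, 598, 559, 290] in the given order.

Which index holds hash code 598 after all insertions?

599: h=1 => slot 1
165: h=9 => slot 9
426: h=5 => slot 5
983: h=7 => slot 7
598: h=7, h2=9, probe 7,5,3 => slot 3
559: h=10 => slot 10
290: h=7, h2=1, probe 7,8 => slot 8
Table: [—, 599, —, 598, —, 426, —, 983, 290, 165, 559]

3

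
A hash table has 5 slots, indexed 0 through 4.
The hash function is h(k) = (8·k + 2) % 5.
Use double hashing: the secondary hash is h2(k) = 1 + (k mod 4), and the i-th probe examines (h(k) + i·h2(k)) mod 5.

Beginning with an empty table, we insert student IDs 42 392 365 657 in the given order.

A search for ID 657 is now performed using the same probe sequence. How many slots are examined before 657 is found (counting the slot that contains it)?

2

42: h=3 → slot 3
392: h=3, h2=1, probe 3,4 → slot 4
365: h=2 → slot 2
657: h=3, h2=2, probe 3,0 → slot 0
Table: [657, _, 365, 42, 392]
Lookup 657: h=3, h2=2, probe 3,0 → found at 0.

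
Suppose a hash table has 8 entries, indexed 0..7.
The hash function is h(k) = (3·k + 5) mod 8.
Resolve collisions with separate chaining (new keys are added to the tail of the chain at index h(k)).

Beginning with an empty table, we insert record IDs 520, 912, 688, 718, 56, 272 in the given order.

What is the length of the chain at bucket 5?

Insert 520: h=5, bucket 5 empty -> new chain.
Insert 912: h=5, bucket 5 nonempty -> append to chain.
Insert 688: h=5, bucket 5 nonempty -> append to chain.
Insert 718: h=7, bucket 7 empty -> new chain.
Insert 56: h=5, bucket 5 nonempty -> append to chain.
Insert 272: h=5, bucket 5 nonempty -> append to chain.
Final buckets:
0: .
1: .
2: .
3: .
4: .
5: 520 -> 912 -> 688 -> 56 -> 272
6: .
7: 718

5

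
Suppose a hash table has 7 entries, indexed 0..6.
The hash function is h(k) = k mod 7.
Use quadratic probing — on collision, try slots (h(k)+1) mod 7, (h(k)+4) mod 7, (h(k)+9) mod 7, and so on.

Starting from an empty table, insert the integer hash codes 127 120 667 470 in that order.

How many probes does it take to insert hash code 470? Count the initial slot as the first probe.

3

Insert 127: h=1, slot 1 empty => index 1.
Insert 120: h=1, slot 1 occupied => index 2.
Insert 667: h=2, slot 2 occupied => index 3.
Insert 470: h=1, slots 1,2 occupied => index 5.
Table: [-, 127, 120, 667, -, 470, -]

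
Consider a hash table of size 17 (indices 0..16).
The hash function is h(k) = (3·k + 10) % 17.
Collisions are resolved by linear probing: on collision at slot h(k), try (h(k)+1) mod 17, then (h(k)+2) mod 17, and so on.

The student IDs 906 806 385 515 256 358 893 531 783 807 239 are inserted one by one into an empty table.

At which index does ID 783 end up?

16

906 hashes to 8; slot 8 is free -> place at 8.
806 hashes to 14; slot 14 is free -> place at 14.
385 hashes to 9; slot 9 is free -> place at 9.
515 hashes to 8; 8,9 taken -> place at 10.
256 hashes to 13; slot 13 is free -> place at 13.
358 hashes to 13; 13,14 taken -> place at 15.
893 hashes to 3; slot 3 is free -> place at 3.
531 hashes to 5; slot 5 is free -> place at 5.
783 hashes to 13; 13,14,15 taken -> place at 16.
807 hashes to 0; slot 0 is free -> place at 0.
239 hashes to 13; 13,14,15,16,0 taken -> place at 1.
Table: [807, 239, -, 893, -, 531, -, -, 906, 385, 515, -, -, 256, 806, 358, 783]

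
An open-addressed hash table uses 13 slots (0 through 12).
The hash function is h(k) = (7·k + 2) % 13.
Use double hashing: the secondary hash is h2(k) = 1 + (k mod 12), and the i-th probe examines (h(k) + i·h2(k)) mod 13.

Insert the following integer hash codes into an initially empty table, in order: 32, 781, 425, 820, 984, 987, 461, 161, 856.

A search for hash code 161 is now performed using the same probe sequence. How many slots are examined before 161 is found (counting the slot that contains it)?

32 hashes to 5; slot 5 is free -> place at 5.
781 hashes to 9; slot 9 is free -> place at 9.
425 hashes to 0; slot 0 is free -> place at 0.
820 hashes to 9, h2=5; 9 taken -> place at 1.
984 hashes to 0, h2=1; 0,1 taken -> place at 2.
987 hashes to 8; slot 8 is free -> place at 8.
461 hashes to 5, h2=6; 5 taken -> place at 11.
161 hashes to 11, h2=6; 11 taken -> place at 4.
856 hashes to 1, h2=5; 1 taken -> place at 6.
Table: [425, 820, 984, —, 161, 32, 856, —, 987, 781, —, 461, —]
Lookup 161: h=11, h2=6, probe 11,4 → found at 4.

2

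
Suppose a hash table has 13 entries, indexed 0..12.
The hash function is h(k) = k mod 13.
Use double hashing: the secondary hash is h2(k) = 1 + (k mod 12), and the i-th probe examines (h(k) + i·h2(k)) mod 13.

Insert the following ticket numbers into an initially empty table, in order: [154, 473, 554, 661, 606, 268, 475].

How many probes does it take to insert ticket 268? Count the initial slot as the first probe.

Insert 154: h=11, slot 11 empty → index 11.
Insert 473: h=5, slot 5 empty → index 5.
Insert 554: h=8, slot 8 empty → index 8.
Insert 661: h=11, h2=2, slot 11 occupied → index 0.
Insert 606: h=8, h2=7, slot 8 occupied → index 2.
Insert 268: h=8, h2=5, slots 8,0,5 occupied → index 10.
Insert 475: h=7, slot 7 empty → index 7.
Table: [661, ., 606, ., ., 473, ., 475, 554, ., 268, 154, .]

4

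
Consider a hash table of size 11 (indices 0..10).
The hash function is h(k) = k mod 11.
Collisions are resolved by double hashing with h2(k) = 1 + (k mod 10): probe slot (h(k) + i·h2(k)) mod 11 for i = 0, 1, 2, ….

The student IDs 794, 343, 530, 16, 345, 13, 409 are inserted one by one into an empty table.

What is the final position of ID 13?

10

Insert 794: h=2, slot 2 empty → index 2.
Insert 343: h=2, h2=4, slot 2 occupied → index 6.
Insert 530: h=2, h2=1, slot 2 occupied → index 3.
Insert 16: h=5, slot 5 empty → index 5.
Insert 345: h=4, slot 4 empty → index 4.
Insert 13: h=2, h2=4, slots 2,6 occupied → index 10.
Insert 409: h=2, h2=10, slot 2 occupied → index 1.
Table: [., 409, 794, 530, 345, 16, 343, ., ., ., 13]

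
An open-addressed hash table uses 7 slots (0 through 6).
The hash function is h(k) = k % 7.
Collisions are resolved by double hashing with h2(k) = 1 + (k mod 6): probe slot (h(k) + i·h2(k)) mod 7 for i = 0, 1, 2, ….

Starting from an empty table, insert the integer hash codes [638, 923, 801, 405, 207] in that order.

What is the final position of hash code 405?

638: h=1 → slot 1
923: h=6 → slot 6
801: h=3 → slot 3
405: h=6, h2=4, probe 6,3,0 → slot 0
207: h=4 → slot 4
Table: [405, 638, _, 801, 207, _, 923]

0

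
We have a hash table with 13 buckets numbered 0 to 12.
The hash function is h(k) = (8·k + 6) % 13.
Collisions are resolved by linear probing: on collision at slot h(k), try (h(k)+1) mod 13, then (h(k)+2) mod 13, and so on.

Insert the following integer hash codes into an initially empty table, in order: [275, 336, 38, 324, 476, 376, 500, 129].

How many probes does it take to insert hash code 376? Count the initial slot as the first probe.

Insert 275: h=9, slot 9 empty => index 9.
Insert 336: h=3, slot 3 empty => index 3.
Insert 38: h=11, slot 11 empty => index 11.
Insert 324: h=11, slot 11 occupied => index 12.
Insert 476: h=5, slot 5 empty => index 5.
Insert 376: h=11, slots 11,12 occupied => index 0.
Insert 500: h=2, slot 2 empty => index 2.
Insert 129: h=11, slots 11,12,0 occupied => index 1.
Table: [376, 129, 500, 336, ., 476, ., ., ., 275, ., 38, 324]

3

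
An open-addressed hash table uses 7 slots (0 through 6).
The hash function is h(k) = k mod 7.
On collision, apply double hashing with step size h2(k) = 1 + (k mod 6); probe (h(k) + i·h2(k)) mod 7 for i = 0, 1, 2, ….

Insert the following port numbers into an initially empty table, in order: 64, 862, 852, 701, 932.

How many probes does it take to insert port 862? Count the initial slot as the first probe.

64 hashes to 1; slot 1 is free => place at 1.
862 hashes to 1, h2=5; 1 taken => place at 6.
852 hashes to 5; slot 5 is free => place at 5.
701 hashes to 1, h2=6; 1 taken => place at 0.
932 hashes to 1, h2=3; 1 taken => place at 4.
Table: [701, 64, ., ., 932, 852, 862]

2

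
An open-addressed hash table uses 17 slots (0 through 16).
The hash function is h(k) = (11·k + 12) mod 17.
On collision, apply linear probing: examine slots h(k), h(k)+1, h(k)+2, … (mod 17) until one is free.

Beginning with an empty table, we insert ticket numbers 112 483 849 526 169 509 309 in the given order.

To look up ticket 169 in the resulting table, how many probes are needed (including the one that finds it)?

112 hashes to 3; slot 3 is free -> place at 3.
483 hashes to 4; slot 4 is free -> place at 4.
849 hashes to 1; slot 1 is free -> place at 1.
526 hashes to 1; 1 taken -> place at 2.
169 hashes to 1; 1,2,3,4 taken -> place at 5.
509 hashes to 1; 1,2,3,4,5 taken -> place at 6.
309 hashes to 11; slot 11 is free -> place at 11.
Table: [_, 849, 526, 112, 483, 169, 509, _, _, _, _, 309, _, _, _, _, _]
Lookup 169: h=1, probe 1,2,3,4,5 → found at 5.

5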